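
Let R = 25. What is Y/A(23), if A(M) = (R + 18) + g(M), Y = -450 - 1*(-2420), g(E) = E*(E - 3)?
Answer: 1970/503 ≈ 3.9165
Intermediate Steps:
g(E) = E*(-3 + E)
Y = 1970 (Y = -450 + 2420 = 1970)
A(M) = 43 + M*(-3 + M) (A(M) = (25 + 18) + M*(-3 + M) = 43 + M*(-3 + M))
Y/A(23) = 1970/(43 + 23*(-3 + 23)) = 1970/(43 + 23*20) = 1970/(43 + 460) = 1970/503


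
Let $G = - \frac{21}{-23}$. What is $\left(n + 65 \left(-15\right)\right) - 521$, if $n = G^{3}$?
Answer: $- \frac{18192571}{12167} \approx -1495.2$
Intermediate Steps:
$G = \frac{21}{23}$ ($G = \left(-21\right) \left(- \frac{1}{23}\right) = \frac{21}{23} \approx 0.91304$)
$n = \frac{9261}{12167}$ ($n = \left(\frac{21}{23}\right)^{3} = \frac{9261}{12167} \approx 0.76116$)
$\left(n + 65 \left(-15\right)\right) - 521 = \left(\frac{9261}{12167} + 65 \left(-15\right)\right) - 521 = \left(\frac{9261}{12167} - 975\right) - 521 = - \frac{11853564}{12167} - 521 = - \frac{18192571}{12167}$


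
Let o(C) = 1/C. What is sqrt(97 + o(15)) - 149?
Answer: -149 + 4*sqrt(1365)/15 ≈ -139.15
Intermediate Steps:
sqrt(97 + o(15)) - 149 = sqrt(97 + 1/15) - 149 = sqrt(1456/15) - 149 = 4*sqrt(1365)/15 - 149 = -149 + 4*sqrt(1365)/15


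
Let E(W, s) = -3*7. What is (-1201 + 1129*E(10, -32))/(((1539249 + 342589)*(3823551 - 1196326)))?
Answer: -2491/494401183955 ≈ -5.0384e-9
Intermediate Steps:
E(W, s) = -21
(-1201 + 1129*E(10, -32))/(((1539249 + 342589)*(3823551 - 1196326))) = (-1201 + 1129*(-21))/(((1539249 + 342589)*(3823551 - 1196326))) = (-1201 - 23709)/((1881838*2627225)) = -24910/4944011839550 = -24910*1/4944011839550 = -2491/494401183955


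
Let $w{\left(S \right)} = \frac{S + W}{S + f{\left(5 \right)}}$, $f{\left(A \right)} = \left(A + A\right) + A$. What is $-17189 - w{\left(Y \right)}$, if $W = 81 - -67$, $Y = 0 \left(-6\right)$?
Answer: $- \frac{257983}{15} \approx -17199.0$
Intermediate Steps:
$Y = 0$
$f{\left(A \right)} = 3 A$ ($f{\left(A \right)} = 2 A + A = 3 A$)
$W = 148$ ($W = 81 + 67 = 148$)
$w{\left(S \right)} = \frac{148 + S}{15 + S}$ ($w{\left(S \right)} = \frac{S + 148}{S + 3 \cdot 5} = \frac{148 + S}{S + 15} = \frac{148 + S}{15 + S}$)
$-17189 - w{\left(Y \right)} = -17189 - \frac{148 + 0}{15 + 0} = -17189 - \frac{1}{15} \cdot 148 = -17189 - \frac{148}{15} = - \frac{257983}{15}$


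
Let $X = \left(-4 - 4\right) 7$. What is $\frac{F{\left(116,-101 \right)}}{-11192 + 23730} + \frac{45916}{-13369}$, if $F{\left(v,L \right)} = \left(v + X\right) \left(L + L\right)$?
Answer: $- \frac{368863544}{83810261} \approx -4.4012$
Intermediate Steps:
$X = -56$ ($X = \left(-8\right) 7 = -56$)
$F{\left(v,L \right)} = 2 L \left(-56 + v\right)$ ($F{\left(v,L \right)} = \left(v - 56\right) \left(L + L\right) = \left(-56 + v\right) 2 L = 2 L \left(-56 + v\right)$)
$\frac{F{\left(116,-101 \right)}}{-11192 + 23730} + \frac{45916}{-13369} = \frac{2 \left(-101\right) \left(-56 + 116\right)}{-11192 + 23730} + \frac{45916}{-13369} = \frac{2 \left(-101\right) 60}{12538} + 45916 \left(- \frac{1}{13369}\right) = \left(-12120\right) \frac{1}{12538} - \frac{45916}{13369} = - \frac{6060}{6269} - \frac{45916}{13369} = - \frac{368863544}{83810261}$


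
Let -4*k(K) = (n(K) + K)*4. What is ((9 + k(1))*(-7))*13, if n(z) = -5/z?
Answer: -1183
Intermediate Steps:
k(K) = -K + 5/K (k(K) = -(-5/K + K)*4/4 = -(K - 5/K)*4/4 = -(-20/K + 4*K)/4 = -K + 5/K)
((9 + k(1))*(-7))*13 = ((9 + (-1*1 + 5/1))*(-7))*13 = ((9 + (-1 + 5*1))*(-7))*13 = ((9 + (-1 + 5))*(-7))*13 = ((9 + 4)*(-7))*13 = (13*(-7))*13 = -91*13 = -1183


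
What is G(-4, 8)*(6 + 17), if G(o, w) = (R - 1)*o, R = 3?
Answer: -184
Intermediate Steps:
G(o, w) = 2*o (G(o, w) = (3 - 1)*o = 2*o)
G(-4, 8)*(6 + 17) = (2*(-4))*(6 + 17) = -8*23 = -184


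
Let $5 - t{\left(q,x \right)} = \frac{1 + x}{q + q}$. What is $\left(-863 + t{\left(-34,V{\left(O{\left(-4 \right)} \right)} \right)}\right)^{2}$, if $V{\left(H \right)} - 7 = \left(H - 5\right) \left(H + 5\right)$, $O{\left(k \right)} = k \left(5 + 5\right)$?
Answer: $\frac{3221811121}{4624} \approx 6.9676 \cdot 10^{5}$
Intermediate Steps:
$O{\left(k \right)} = 10 k$ ($O{\left(k \right)} = k 10 = 10 k$)
$V{\left(H \right)} = 7 + \left(-5 + H\right) \left(5 + H\right)$ ($V{\left(H \right)} = 7 + \left(H - 5\right) \left(H + 5\right) = 7 + \left(-5 + H\right) \left(5 + H\right)$)
$t{\left(q,x \right)} = 5 - \frac{1 + x}{2 q}$ ($t{\left(q,x \right)} = 5 - \frac{1 + x}{q + q} = 5 - \frac{1 + x}{2 q}$)
$\left(-863 + t{\left(-34,V{\left(O{\left(-4 \right)} \right)} \right)}\right)^{2} = \left(-863 + \frac{-1 - \left(-18 + \left(10 \left(-4\right)\right)^{2}\right) + 10 \left(-34\right)}{2 \left(-34\right)}\right)^{2} = \left(-863 + \frac{1}{2} \left(- \frac{1}{34}\right) \left(-1 - \left(-18 + \left(-40\right)^{2}\right) - 340\right)\right)^{2} = \left(-863 + \frac{1}{2} \left(- \frac{1}{34}\right) \left(-1 - \left(-18 + 1600\right) - 340\right)\right)^{2} = \left(-863 + \frac{1}{2} \left(- \frac{1}{34}\right) \left(-1 - 1582 - 340\right)\right)^{2} = \left(-863 + \frac{1}{2} \left(- \frac{1}{34}\right) \left(-1923\right)\right)^{2} = \left(-863 + \frac{1923}{68}\right)^{2} = \left(- \frac{56761}{68}\right)^{2} = \frac{3221811121}{4624}$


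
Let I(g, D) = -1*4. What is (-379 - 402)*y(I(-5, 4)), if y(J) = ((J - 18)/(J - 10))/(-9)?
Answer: 8591/63 ≈ 136.36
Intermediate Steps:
I(g, D) = -4
y(J) = -(-18 + J)/(9*(-10 + J)) (y(J) = ((-18 + J)/(-10 + J))*(-⅑) = -(-18 + J)/(9*(-10 + J)))
(-379 - 402)*y(I(-5, 4)) = (-379 - 402)*((18 - 1*(-4))/(9*(-10 - 4))) = -781*(18 + 4)/(9*(-14)) = -781*(-1)*22/(9*14) = -781*(-11/63) = 8591/63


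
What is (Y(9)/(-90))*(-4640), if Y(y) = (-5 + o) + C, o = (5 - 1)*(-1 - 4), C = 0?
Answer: -11600/9 ≈ -1288.9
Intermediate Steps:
o = -20 (o = 4*(-5) = -20)
Y(y) = -25 (Y(y) = (-5 - 20) + 0 = -25 + 0 = -25)
(Y(9)/(-90))*(-4640) = -25/(-90)*(-4640) = -25*(-1/90)*(-4640) = (5/18)*(-4640) = -11600/9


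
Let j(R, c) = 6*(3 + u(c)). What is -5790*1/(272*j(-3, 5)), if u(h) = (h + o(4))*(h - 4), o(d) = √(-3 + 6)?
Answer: -965/2074 + 965*√3/16592 ≈ -0.36455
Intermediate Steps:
o(d) = √3
u(h) = (-4 + h)*(h + √3) (u(h) = (h + √3)*(h - 4) = (h + √3)*(-4 + h) = (-4 + h)*(h + √3))
j(R, c) = 18 - 24*c - 24*√3 + 6*c² + 6*c*√3 (j(R, c) = 6*(3 + (c² - 4*c - 4*√3 + c*√3)) = 6*(3 + c² - 4*c - 4*√3 + c*√3) = 18 - 24*c - 24*√3 + 6*c² + 6*c*√3)
-5790*1/(272*j(-3, 5)) = -5790*1/(272*(18 - 24*5 - 24*√3 + 6*5² + 6*5*√3)) = -5790*1/(272*(18 - 120 - 24*√3 + 6*25 + 30*√3)) = -5790*1/(272*(18 - 120 - 24*√3 + 150 + 30*√3)) = -5790*1/(272*(48 + 6*√3)) = -5790*(-1/(16*(-816 - 102*√3))) = -5790/(13056 + 1632*√3)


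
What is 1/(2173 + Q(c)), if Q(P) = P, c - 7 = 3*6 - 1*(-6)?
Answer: 1/2204 ≈ 0.00045372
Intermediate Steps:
c = 31 (c = 7 + (3*6 - 1*(-6)) = 7 + (18 + 6) = 7 + 24 = 31)
1/(2173 + Q(c)) = 1/(2173 + 31) = 1/2204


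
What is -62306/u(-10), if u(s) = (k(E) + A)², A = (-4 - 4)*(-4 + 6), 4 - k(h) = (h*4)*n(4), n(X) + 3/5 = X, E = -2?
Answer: -778825/2888 ≈ -269.68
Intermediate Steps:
n(X) = -⅗ + X
k(h) = 4 - 68*h/5 (k(h) = 4 - h*4*(-⅗ + 4) = 4 - 4*h*17/5 = 4 - 68*h/5)
A = -16 (A = -8*2 = -16)
u(s) = 5776/25 (u(s) = ((4 - 68/5*(-2)) - 16)² = ((4 + 136/5) - 16)² = (156/5 - 16)² = (76/5)² = 5776/25)
-62306/u(-10) = -62306/5776/25 = -62306*25/5776 = -778825/2888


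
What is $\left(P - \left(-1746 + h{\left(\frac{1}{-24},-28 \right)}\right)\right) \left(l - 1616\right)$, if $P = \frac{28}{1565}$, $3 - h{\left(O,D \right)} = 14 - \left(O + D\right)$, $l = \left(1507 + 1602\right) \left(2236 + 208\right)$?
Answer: $\frac{8489001173081}{626} \approx 1.3561 \cdot 10^{10}$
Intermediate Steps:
$l = 7598396$ ($l = 3109 \cdot 2444 = 7598396$)
$h{\left(O,D \right)} = -11 + D + O$ ($h{\left(O,D \right)} = 3 - \left(14 - \left(O + D\right)\right) = 3 - \left(14 - \left(D + O\right)\right) = 3 - \left(14 - D - O\right) = 3 + \left(-14 + D + O\right) = -11 + D + O$)
$P = \frac{28}{1565}$ ($P = 28 \cdot \frac{1}{1565} = \frac{28}{1565} \approx 0.017891$)
$\left(P - \left(-1746 + h{\left(\frac{1}{-24},-28 \right)}\right)\right) \left(l - 1616\right) = \left(\frac{28}{1565} + \left(1746 - \left(-11 - 28 + \frac{1}{-24}\right)\right)\right) \left(7598396 - 1616\right) = \left(\frac{28}{1565} + \left(1746 - \left(-11 - 28 - \frac{1}{24}\right)\right)\right) 7596780 = \left(\frac{28}{1565} + \left(1746 - - \frac{937}{24}\right)\right) 7596780 = \left(\frac{28}{1565} + \left(1746 + \frac{937}{24}\right)\right) 7596780 = \left(\frac{28}{1565} + \frac{42841}{24}\right) 7596780 = \frac{67046837}{37560} \cdot 7596780 = \frac{8489001173081}{626}$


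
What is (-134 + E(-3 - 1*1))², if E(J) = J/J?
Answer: 17689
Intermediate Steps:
E(J) = 1
(-134 + E(-3 - 1*1))² = (-134 + 1)² = (-133)² = 17689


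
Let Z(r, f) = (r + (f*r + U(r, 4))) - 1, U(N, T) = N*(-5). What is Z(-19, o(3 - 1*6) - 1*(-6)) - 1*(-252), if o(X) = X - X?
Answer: 213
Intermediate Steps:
U(N, T) = -5*N
o(X) = 0
Z(r, f) = -1 - 4*r + f*r (Z(r, f) = (r + (f*r - 5*r)) - 1 = (r + (-5*r + f*r)) - 1 = (-4*r + f*r) - 1 = -1 - 4*r + f*r)
Z(-19, o(3 - 1*6) - 1*(-6)) - 1*(-252) = (-1 - 4*(-19) + (0 - 1*(-6))*(-19)) - 1*(-252) = (-1 + 76 + (0 + 6)*(-19)) + 252 = (-1 + 76 + 6*(-19)) + 252 = (-1 + 76 - 114) + 252 = -39 + 252 = 213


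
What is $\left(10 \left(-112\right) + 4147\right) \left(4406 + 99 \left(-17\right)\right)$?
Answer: $8242521$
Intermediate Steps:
$\left(10 \left(-112\right) + 4147\right) \left(4406 + 99 \left(-17\right)\right) = \left(-1120 + 4147\right) \left(4406 - 1683\right) = 3027 \cdot 2723 = 8242521$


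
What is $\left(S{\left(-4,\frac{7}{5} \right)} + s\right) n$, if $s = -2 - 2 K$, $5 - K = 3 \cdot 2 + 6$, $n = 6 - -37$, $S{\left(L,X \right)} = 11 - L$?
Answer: $1161$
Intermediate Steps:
$n = 43$ ($n = 6 + 37 = 43$)
$K = -7$ ($K = 5 - \left(3 \cdot 2 + 6\right) = 5 - \left(6 + 6\right) = 5 - 12 = -7$)
$s = 12$ ($s = -2 - -14 = -2 + 14 = 12$)
$\left(S{\left(-4,\frac{7}{5} \right)} + s\right) n = \left(\left(11 - -4\right) + 12\right) 43 = \left(\left(11 + 4\right) + 12\right) 43 = \left(15 + 12\right) 43 = 27 \cdot 43 = 1161$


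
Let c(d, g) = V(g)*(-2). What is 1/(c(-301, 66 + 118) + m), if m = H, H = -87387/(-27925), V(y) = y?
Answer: -27925/10189013 ≈ -0.0027407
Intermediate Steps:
H = 87387/27925 (H = -87387*(-1/27925) = 87387/27925 ≈ 3.1293)
c(d, g) = -2*g (c(d, g) = g*(-2) = -2*g)
m = 87387/27925 ≈ 3.1293
1/(c(-301, 66 + 118) + m) = 1/(-2*(66 + 118) + 87387/27925) = 1/(-2*184 + 87387/27925) = 1/(-368 + 87387/27925) = 1/(-10189013/27925) = -27925/10189013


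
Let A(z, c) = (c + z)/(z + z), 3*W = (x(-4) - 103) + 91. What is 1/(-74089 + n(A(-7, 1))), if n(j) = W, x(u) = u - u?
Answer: -1/74093 ≈ -1.3497e-5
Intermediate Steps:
x(u) = 0
W = -4 (W = ((0 - 103) + 91)/3 = (-103 + 91)/3 = (⅓)*(-12) = -4)
A(z, c) = (c + z)/(2*z) (A(z, c) = (c + z)/((2*z)) = (c + z)*(1/(2*z)) = (c + z)/(2*z))
n(j) = -4
1/(-74089 + n(A(-7, 1))) = 1/(-74089 - 4) = 1/(-74093) = -1/74093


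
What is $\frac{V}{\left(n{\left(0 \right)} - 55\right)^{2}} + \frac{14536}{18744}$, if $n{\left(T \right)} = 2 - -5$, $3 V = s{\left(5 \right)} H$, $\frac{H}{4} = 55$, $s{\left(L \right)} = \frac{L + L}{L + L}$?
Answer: $\frac{1089547}{1349568} \approx 0.80733$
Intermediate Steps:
$s{\left(L \right)} = 1$ ($s{\left(L \right)} = \frac{2 L}{2 L} = 2 L \frac{1}{2 L} = 1$)
$H = 220$ ($H = 4 \cdot 55 = 220$)
$V = \frac{220}{3}$ ($V = \frac{1 \cdot 220}{3} = \frac{1}{3} \cdot 220 = \frac{220}{3} \approx 73.333$)
$n{\left(T \right)} = 7$ ($n{\left(T \right)} = 2 + 5 = 7$)
$\frac{V}{\left(n{\left(0 \right)} - 55\right)^{2}} + \frac{14536}{18744} = \frac{220}{3 \left(7 - 55\right)^{2}} + \frac{14536}{18744} = \frac{220}{3 \left(-48\right)^{2}} + 14536 \cdot \frac{1}{18744} = \frac{220}{3 \cdot 2304} + \frac{1817}{2343} = \frac{220}{3} \cdot \frac{1}{2304} + \frac{1817}{2343} = \frac{55}{1728} + \frac{1817}{2343} = \frac{1089547}{1349568}$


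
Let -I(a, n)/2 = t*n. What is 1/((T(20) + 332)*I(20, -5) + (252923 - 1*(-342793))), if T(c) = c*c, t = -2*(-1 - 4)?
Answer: 1/668916 ≈ 1.4950e-6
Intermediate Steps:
t = 10 (t = -2*(-5) = 10)
I(a, n) = -20*n
T(c) = c**2
1/((T(20) + 332)*I(20, -5) + (252923 - 1*(-342793))) = 1/((20**2 + 332)*(-20*(-5)) + (252923 - 1*(-342793))) = 1/((400 + 332)*100 + (252923 + 342793)) = 1/(732*100 + 595716) = 1/(73200 + 595716) = 1/668916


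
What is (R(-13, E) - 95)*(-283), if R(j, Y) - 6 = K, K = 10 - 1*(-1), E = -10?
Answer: 22074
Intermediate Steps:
K = 11 (K = 10 + 1 = 11)
R(j, Y) = 17 (R(j, Y) = 6 + 11 = 17)
(R(-13, E) - 95)*(-283) = (17 - 95)*(-283) = -78*(-283) = 22074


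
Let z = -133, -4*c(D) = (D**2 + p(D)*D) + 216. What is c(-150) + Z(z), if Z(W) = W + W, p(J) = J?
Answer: -11570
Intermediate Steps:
c(D) = -54 - D**2/2 (c(D) = -((D**2 + D*D) + 216)/4 = -((D**2 + D**2) + 216)/4 = -(2*D**2 + 216)/4 = -(216 + 2*D**2)/4 = -54 - D**2/2)
Z(W) = 2*W
c(-150) + Z(z) = (-54 - 1/2*(-150)**2) + 2*(-133) = (-54 - 1/2*22500) - 266 = (-54 - 11250) - 266 = -11304 - 266 = -11570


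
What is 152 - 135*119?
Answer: -15913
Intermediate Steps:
152 - 135*119 = 152 - 16065 = -15913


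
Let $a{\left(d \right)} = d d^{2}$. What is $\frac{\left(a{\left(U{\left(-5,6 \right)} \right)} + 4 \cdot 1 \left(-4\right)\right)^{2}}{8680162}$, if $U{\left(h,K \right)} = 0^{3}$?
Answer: $\frac{128}{4340081} \approx 2.9493 \cdot 10^{-5}$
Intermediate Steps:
$U{\left(h,K \right)} = 0$
$a{\left(d \right)} = d^{3}$
$\frac{\left(a{\left(U{\left(-5,6 \right)} \right)} + 4 \cdot 1 \left(-4\right)\right)^{2}}{8680162} = \frac{\left(0^{3} + 4 \cdot 1 \left(-4\right)\right)^{2}}{8680162} = \left(0 + 4 \left(-4\right)\right)^{2} \cdot \frac{1}{8680162} = \left(0 - 16\right)^{2} \cdot \frac{1}{8680162} = \left(-16\right)^{2} \cdot \frac{1}{8680162} = 256 \cdot \frac{1}{8680162} = \frac{128}{4340081}$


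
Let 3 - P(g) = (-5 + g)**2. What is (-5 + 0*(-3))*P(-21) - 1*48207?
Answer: -44842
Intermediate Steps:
P(g) = 3 - (-5 + g)**2
(-5 + 0*(-3))*P(-21) - 1*48207 = (-5 + 0*(-3))*(3 - (-5 - 21)**2) - 1*48207 = (-5 + 0)*(3 - 1*(-26)**2) - 48207 = -5*(3 - 1*676) - 48207 = -5*(3 - 676) - 48207 = -5*(-673) - 48207 = 3365 - 48207 = -44842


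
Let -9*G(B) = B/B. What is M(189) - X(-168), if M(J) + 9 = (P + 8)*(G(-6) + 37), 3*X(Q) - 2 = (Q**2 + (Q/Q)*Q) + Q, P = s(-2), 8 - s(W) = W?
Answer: -25925/3 ≈ -8641.7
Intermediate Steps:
G(B) = -1/9 (G(B) = -B/(9*B) = -1/9*1 = -1/9)
s(W) = 8 - W
P = 10 (P = 8 - 1*(-2) = 8 + 2 = 10)
X(Q) = 2/3 + Q**2/3 + 2*Q/3 (X(Q) = 2/3 + ((Q**2 + (Q/Q)*Q) + Q)/3 = 2/3 + ((Q**2 + 1*Q) + Q)/3 = 2/3 + ((Q**2 + Q) + Q)/3 = 2/3 + ((Q + Q**2) + Q)/3 = 2/3 + (Q**2 + 2*Q)/3 = 2/3 + (Q**2/3 + 2*Q/3) = 2/3 + Q**2/3 + 2*Q/3)
M(J) = 655 (M(J) = -9 + (10 + 8)*(-1/9 + 37) = -9 + 18*(332/9) = -9 + 664 = 655)
M(189) - X(-168) = 655 - (2/3 + (1/3)*(-168)**2 + (2/3)*(-168)) = 655 - (2/3 + (1/3)*28224 - 112) = 655 - (2/3 + 9408 - 112) = 655 - 1*27890/3 = 655 - 27890/3 = -25925/3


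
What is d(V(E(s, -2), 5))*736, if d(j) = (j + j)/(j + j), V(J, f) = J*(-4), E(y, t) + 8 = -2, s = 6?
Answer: 736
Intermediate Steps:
E(y, t) = -10 (E(y, t) = -8 - 2 = -10)
V(J, f) = -4*J
d(j) = 1 (d(j) = (2*j)/((2*j)) = (2*j)*(1/(2*j)) = 1)
d(V(E(s, -2), 5))*736 = 1*736 = 736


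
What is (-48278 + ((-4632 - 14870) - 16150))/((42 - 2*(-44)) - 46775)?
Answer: 16786/9329 ≈ 1.7993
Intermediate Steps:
(-48278 + ((-4632 - 14870) - 16150))/((42 - 2*(-44)) - 46775) = (-48278 + (-19502 - 16150))/((42 + 88) - 46775) = (-48278 - 35652)/(130 - 46775) = -83930/(-46645) = -83930*(-1/46645) = 16786/9329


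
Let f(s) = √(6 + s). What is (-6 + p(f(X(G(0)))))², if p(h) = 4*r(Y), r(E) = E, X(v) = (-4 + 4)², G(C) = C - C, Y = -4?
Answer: 484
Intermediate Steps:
G(C) = 0
X(v) = 0 (X(v) = 0² = 0)
p(h) = -16 (p(h) = 4*(-4) = -16)
(-6 + p(f(X(G(0)))))² = (-6 - 16)² = (-22)² = 484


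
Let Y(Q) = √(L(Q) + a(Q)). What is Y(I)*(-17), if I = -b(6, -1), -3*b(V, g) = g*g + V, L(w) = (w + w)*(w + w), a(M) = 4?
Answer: -34*√58/3 ≈ -86.312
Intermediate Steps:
L(w) = 4*w² (L(w) = (2*w)*(2*w) = 4*w²)
b(V, g) = -V/3 - g²/3 (b(V, g) = -(g*g + V)/3 = -(g² + V)/3 = -(V + g²)/3 = -V/3 - g²/3)
I = 7/3 (I = -(-⅓*6 - ⅓*(-1)²) = -(-2 - ⅓*1) = -(-2 - ⅓) = -1*(-7/3) = 7/3 ≈ 2.3333)
Y(Q) = √(4 + 4*Q²) (Y(Q) = √(4*Q² + 4) = √(4 + 4*Q²))
Y(I)*(-17) = (2*√(1 + (7/3)²))*(-17) = (2*√(1 + 49/9))*(-17) = (2*√(58/9))*(-17) = (2*(√58/3))*(-17) = (2*√58/3)*(-17) = -34*√58/3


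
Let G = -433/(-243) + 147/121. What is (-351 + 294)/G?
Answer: -1675971/88114 ≈ -19.020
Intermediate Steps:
G = 88114/29403 (G = -433*(-1/243) + 147*(1/121) = 433/243 + 147/121 = 88114/29403 ≈ 2.9968)
(-351 + 294)/G = (-351 + 294)/(88114/29403) = -57*29403/88114 = -1675971/88114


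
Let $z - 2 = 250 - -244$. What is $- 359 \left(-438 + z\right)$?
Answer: $-20822$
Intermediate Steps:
$z = 496$ ($z = 2 + \left(250 - -244\right) = 2 + \left(250 + 244\right) = 2 + 494 = 496$)
$- 359 \left(-438 + z\right) = - 359 \left(-438 + 496\right) = \left(-359\right) 58 = -20822$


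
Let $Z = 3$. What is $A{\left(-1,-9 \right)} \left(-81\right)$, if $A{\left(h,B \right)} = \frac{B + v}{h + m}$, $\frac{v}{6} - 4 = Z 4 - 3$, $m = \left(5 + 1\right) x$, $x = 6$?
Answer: $- \frac{5589}{35} \approx -159.69$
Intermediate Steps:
$m = 36$ ($m = \left(5 + 1\right) 6 = 6 \cdot 6 = 36$)
$v = 78$ ($v = 24 + 6 \left(3 \cdot 4 - 3\right) = 24 + 6 \left(12 - 3\right) = 24 + 6 \cdot 9 = 24 + 54 = 78$)
$A{\left(h,B \right)} = \frac{78 + B}{36 + h}$ ($A{\left(h,B \right)} = \frac{B + 78}{h + 36} = \frac{78 + B}{36 + h}$)
$A{\left(-1,-9 \right)} \left(-81\right) = \frac{78 - 9}{36 - 1} \left(-81\right) = \frac{1}{35} \cdot 69 \left(-81\right) = \frac{69}{35} \left(-81\right) = - \frac{5589}{35}$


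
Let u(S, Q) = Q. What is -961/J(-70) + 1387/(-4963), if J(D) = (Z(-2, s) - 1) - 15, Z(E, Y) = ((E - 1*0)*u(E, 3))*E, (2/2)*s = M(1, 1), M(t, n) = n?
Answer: 4763895/19852 ≈ 239.97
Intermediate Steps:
s = 1
Z(E, Y) = 3*E² (Z(E, Y) = ((E - 1*0)*3)*E = ((E + 0)*3)*E = (E*3)*E = (3*E)*E = 3*E²)
J(D) = -4 (J(D) = (3*(-2)² - 1) - 15 = (3*4 - 1) - 15 = (12 - 1) - 15 = 11 - 15 = -4)
-961/J(-70) + 1387/(-4963) = -961/(-4) + 1387/(-4963) = -961*(-¼) + 1387*(-1/4963) = 961/4 - 1387/4963 = 4763895/19852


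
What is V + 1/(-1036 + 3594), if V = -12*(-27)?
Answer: 828793/2558 ≈ 324.00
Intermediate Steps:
V = 324
V + 1/(-1036 + 3594) = 324 + 1/(-1036 + 3594) = 324 + 1/2558 = 828793/2558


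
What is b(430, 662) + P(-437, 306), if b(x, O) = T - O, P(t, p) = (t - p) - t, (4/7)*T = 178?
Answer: -1313/2 ≈ -656.50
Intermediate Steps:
T = 623/2 (T = (7/4)*178 = 623/2 ≈ 311.50)
P(t, p) = -p
b(x, O) = 623/2 - O
b(430, 662) + P(-437, 306) = (623/2 - 1*662) - 1*306 = (623/2 - 662) - 306 = -701/2 - 306 = -1313/2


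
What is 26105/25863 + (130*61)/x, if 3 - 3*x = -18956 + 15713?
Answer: 116669600/13991883 ≈ 8.3384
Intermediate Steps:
x = 1082 (x = 1 - (-18956 + 15713)/3 = 1 - 1/3*(-3243) = 1 + 1081 = 1082)
26105/25863 + (130*61)/x = 26105/25863 + (130*61)/1082 = 26105*(1/25863) + 7930*(1/1082) = 26105/25863 + 3965/541 = 116669600/13991883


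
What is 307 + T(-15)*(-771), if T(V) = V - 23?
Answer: 29605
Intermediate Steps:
T(V) = -23 + V
307 + T(-15)*(-771) = 307 + (-23 - 15)*(-771) = 307 - 38*(-771) = 307 + 29298 = 29605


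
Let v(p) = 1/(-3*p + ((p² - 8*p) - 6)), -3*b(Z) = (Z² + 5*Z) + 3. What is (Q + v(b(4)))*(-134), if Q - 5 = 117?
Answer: -2501311/153 ≈ -16348.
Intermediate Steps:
Q = 122 (Q = 5 + 117 = 122)
b(Z) = -1 - 5*Z/3 - Z²/3 (b(Z) = -((Z² + 5*Z) + 3)/3 = -(3 + Z² + 5*Z)/3 = -1 - 5*Z/3 - Z²/3)
v(p) = 1/(-6 + p² - 11*p) (v(p) = 1/(-3*p + (-6 + p² - 8*p)) = 1/(-6 + p² - 11*p))
(Q + v(b(4)))*(-134) = (122 + 1/(-6 + (-1 - 5/3*4 - ⅓*4²)² - 11*(-1 - 5/3*4 - ⅓*4²)))*(-134) = (122 + 1/(-6 + (-1 - 20/3 - ⅓*16)² - 11*(-1 - 20/3 - ⅓*16)))*(-134) = (122 + 1/(-6 + (-1 - 20/3 - 16/3)² - 11*(-1 - 20/3 - 16/3)))*(-134) = (122 + 1/(-6 + (-13)² - 11*(-13)))*(-134) = (122 + 1/(-6 + 169 + 143))*(-134) = (122 + 1/306)*(-134) = (37333/306)*(-134) = -2501311/153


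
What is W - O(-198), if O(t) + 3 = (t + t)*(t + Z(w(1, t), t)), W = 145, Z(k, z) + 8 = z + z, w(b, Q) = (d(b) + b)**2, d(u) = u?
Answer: -238244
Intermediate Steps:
w(b, Q) = 4*b**2 (w(b, Q) = (b + b)**2 = (2*b)**2 = 4*b**2)
Z(k, z) = -8 + 2*z (Z(k, z) = -8 + (z + z) = -8 + 2*z)
O(t) = -3 + 2*t*(-8 + 3*t) (O(t) = -3 + (t + t)*(t + (-8 + 2*t)) = -3 + (2*t)*(-8 + 3*t) = -3 + 2*t*(-8 + 3*t))
W - O(-198) = 145 - (-3 - 16*(-198) + 6*(-198)**2) = 145 - (-3 + 3168 + 6*39204) = 145 - (-3 + 3168 + 235224) = 145 - 1*238389 = 145 - 238389 = -238244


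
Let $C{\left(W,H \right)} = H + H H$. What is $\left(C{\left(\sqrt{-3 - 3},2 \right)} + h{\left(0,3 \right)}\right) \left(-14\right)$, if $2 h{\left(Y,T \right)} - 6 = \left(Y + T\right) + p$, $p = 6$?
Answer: $-189$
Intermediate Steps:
$h{\left(Y,T \right)} = 6 + \frac{T}{2} + \frac{Y}{2}$ ($h{\left(Y,T \right)} = 3 + \frac{\left(Y + T\right) + 6}{2} = 3 + \frac{\left(T + Y\right) + 6}{2} = 3 + \frac{6 + T + Y}{2} = 3 + \left(3 + \frac{T}{2} + \frac{Y}{2}\right) = 6 + \frac{T}{2} + \frac{Y}{2}$)
$C{\left(W,H \right)} = H + H^{2}$
$\left(C{\left(\sqrt{-3 - 3},2 \right)} + h{\left(0,3 \right)}\right) \left(-14\right) = \left(2 \left(1 + 2\right) + \left(6 + \frac{1}{2} \cdot 3 + \frac{1}{2} \cdot 0\right)\right) \left(-14\right) = \left(2 \cdot 3 + \left(6 + \frac{3}{2} + 0\right)\right) \left(-14\right) = \left(6 + \frac{15}{2}\right) \left(-14\right) = \frac{27}{2} \left(-14\right) = -189$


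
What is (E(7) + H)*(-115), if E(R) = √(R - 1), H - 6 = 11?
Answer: -1955 - 115*√6 ≈ -2236.7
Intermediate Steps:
H = 17 (H = 6 + 11 = 17)
E(R) = √(-1 + R)
(E(7) + H)*(-115) = (√(-1 + 7) + 17)*(-115) = (√6 + 17)*(-115) = (17 + √6)*(-115) = -1955 - 115*√6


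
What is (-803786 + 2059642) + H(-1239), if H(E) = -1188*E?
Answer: 2727788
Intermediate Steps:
(-803786 + 2059642) + H(-1239) = (-803786 + 2059642) - 1188*(-1239) = 1255856 + 1471932 = 2727788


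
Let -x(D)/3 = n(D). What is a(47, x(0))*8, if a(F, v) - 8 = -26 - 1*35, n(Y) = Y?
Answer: -424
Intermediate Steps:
x(D) = -3*D
a(F, v) = -53 (a(F, v) = 8 + (-26 - 1*35) = 8 + (-26 - 35) = 8 - 61 = -53)
a(47, x(0))*8 = -53*8 = -424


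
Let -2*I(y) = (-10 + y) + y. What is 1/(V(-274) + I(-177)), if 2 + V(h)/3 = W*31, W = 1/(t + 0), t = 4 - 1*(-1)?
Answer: 5/973 ≈ 0.0051387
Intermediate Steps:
t = 5 (t = 4 + 1 = 5)
I(y) = 5 - y (I(y) = -((-10 + y) + y)/2 = -(-10 + 2*y)/2 = 5 - y)
W = 1/5 (W = 1/(5 + 0) = 1/5 ≈ 0.20000)
V(h) = 63/5 (V(h) = -6 + 3*((1/5)*31) = -6 + 3*(31/5) = -6 + 93/5 = 63/5)
1/(V(-274) + I(-177)) = 1/(63/5 + (5 - 1*(-177))) = 1/(63/5 + (5 + 177)) = 1/(63/5 + 182) = 1/(973/5) = 5/973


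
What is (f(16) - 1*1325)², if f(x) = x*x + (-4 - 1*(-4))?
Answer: 1142761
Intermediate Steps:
f(x) = x² (f(x) = x² + (-4 + 4) = x² + 0 = x²)
(f(16) - 1*1325)² = (16² - 1*1325)² = (256 - 1325)² = (-1069)² = 1142761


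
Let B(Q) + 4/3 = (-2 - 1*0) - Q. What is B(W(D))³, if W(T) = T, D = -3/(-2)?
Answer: -24389/216 ≈ -112.91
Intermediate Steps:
D = 3/2 (D = -3*(-½) = 3/2 ≈ 1.5000)
B(Q) = -10/3 - Q (B(Q) = -4/3 + ((-2 - 1*0) - Q) = -4/3 + ((-2 + 0) - Q) = -4/3 + (-2 - Q) = -10/3 - Q)
B(W(D))³ = (-10/3 - 1*3/2)³ = (-10/3 - 3/2)³ = (-29/6)³ = -24389/216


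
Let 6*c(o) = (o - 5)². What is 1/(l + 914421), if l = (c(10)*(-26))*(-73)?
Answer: 3/2766988 ≈ 1.0842e-6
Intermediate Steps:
c(o) = (-5 + o)²/6 (c(o) = (o - 5)²/6 = (-5 + o)²/6)
l = 23725/3 (l = (((-5 + 10)²/6)*(-26))*(-73) = (((⅙)*5²)*(-26))*(-73) = (((⅙)*25)*(-26))*(-73) = ((25/6)*(-26))*(-73) = -325/3*(-73) = 23725/3 ≈ 7908.3)
1/(l + 914421) = 1/(23725/3 + 914421) = 1/(2766988/3) = 3/2766988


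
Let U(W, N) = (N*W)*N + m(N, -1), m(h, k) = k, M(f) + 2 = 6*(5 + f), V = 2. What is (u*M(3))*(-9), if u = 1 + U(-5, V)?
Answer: 8280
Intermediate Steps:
M(f) = 28 + 6*f (M(f) = -2 + 6*(5 + f) = -2 + (30 + 6*f) = 28 + 6*f)
U(W, N) = -1 + W*N**2 (U(W, N) = (N*W)*N - 1 = W*N**2 - 1 = -1 + W*N**2)
u = -20 (u = 1 + (-1 - 5*2**2) = 1 + (-1 - 5*4) = 1 + (-1 - 20) = 1 - 21 = -20)
(u*M(3))*(-9) = -20*(28 + 6*3)*(-9) = -20*(28 + 18)*(-9) = -20*46*(-9) = -920*(-9) = 8280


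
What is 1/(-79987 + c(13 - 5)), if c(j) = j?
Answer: -1/79979 ≈ -1.2503e-5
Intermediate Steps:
1/(-79987 + c(13 - 5)) = 1/(-79987 + (13 - 5)) = 1/(-79987 + 8) = 1/(-79979) = -1/79979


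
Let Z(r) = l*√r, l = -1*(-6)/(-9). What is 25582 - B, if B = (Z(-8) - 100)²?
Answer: 140270/9 - 800*I*√2/3 ≈ 15586.0 - 377.12*I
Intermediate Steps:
l = -⅔ (l = 6*(-⅑) = -⅔ ≈ -0.66667)
Z(r) = -2*√r/3
B = (-100 - 4*I*√2/3)² (B = (-4*I*√2/3 - 100)² = (-100 - 4*I*√2/3)² ≈ 9996.4 + 377.12*I)
25582 - B = 25582 - (89968/9 + 800*I*√2/3) = 25582 + (-89968/9 - 800*I*√2/3) = 140270/9 - 800*I*√2/3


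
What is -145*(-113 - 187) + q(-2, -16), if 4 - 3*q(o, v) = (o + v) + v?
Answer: 130538/3 ≈ 43513.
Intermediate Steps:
q(o, v) = 4/3 - 2*v/3 - o/3 (q(o, v) = 4/3 - ((o + v) + v)/3 = 4/3 - (o + 2*v)/3 = 4/3 + (-2*v/3 - o/3) = 4/3 - 2*v/3 - o/3)
-145*(-113 - 187) + q(-2, -16) = -145*(-113 - 187) + (4/3 - ⅔*(-16) - ⅓*(-2)) = -145*(-300) + (4/3 + 32/3 + ⅔) = 43500 + 38/3 = 130538/3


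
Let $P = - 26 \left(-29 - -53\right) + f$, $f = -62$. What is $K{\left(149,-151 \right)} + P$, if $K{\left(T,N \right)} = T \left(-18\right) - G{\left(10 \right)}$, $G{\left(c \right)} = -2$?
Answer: $-3366$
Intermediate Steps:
$K{\left(T,N \right)} = 2 - 18 T$ ($K{\left(T,N \right)} = T \left(-18\right) - -2 = - 18 T + 2 = 2 - 18 T$)
$P = -686$ ($P = - 26 \left(-29 - -53\right) - 62 = - 26 \left(-29 + 53\right) - 62 = \left(-26\right) 24 - 62 = -624 - 62 = -686$)
$K{\left(149,-151 \right)} + P = \left(2 - 2682\right) - 686 = -2680 - 686 = -3366$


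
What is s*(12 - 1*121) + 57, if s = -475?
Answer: 51832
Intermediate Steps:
s*(12 - 1*121) + 57 = -475*(12 - 1*121) + 57 = -475*(12 - 121) + 57 = -475*(-109) + 57 = 51775 + 57 = 51832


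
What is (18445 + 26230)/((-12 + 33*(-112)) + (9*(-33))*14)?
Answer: -44675/7866 ≈ -5.6795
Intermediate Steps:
(18445 + 26230)/((-12 + 33*(-112)) + (9*(-33))*14) = 44675/((-12 - 3696) - 297*14) = 44675/(-3708 - 4158) = 44675/(-7866) = 44675*(-1/7866) = -44675/7866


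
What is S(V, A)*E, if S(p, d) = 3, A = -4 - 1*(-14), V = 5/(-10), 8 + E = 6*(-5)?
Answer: -114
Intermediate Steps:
E = -38 (E = -8 + 6*(-5) = -8 - 30 = -38)
V = -1/2 (V = 5*(-1/10) = -1/2 ≈ -0.50000)
A = 10 (A = -4 + 14 = 10)
S(V, A)*E = 3*(-38) = -114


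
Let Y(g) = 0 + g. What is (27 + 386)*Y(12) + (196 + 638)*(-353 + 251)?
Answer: -80112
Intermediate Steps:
Y(g) = g
(27 + 386)*Y(12) + (196 + 638)*(-353 + 251) = (27 + 386)*12 + (196 + 638)*(-353 + 251) = 413*12 + 834*(-102) = 4956 - 85068 = -80112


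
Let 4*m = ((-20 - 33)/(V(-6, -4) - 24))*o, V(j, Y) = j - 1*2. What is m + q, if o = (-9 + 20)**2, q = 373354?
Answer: 47795725/128 ≈ 3.7340e+5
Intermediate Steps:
V(j, Y) = -2 + j (V(j, Y) = j - 2 = -2 + j)
o = 121 (o = 11**2 = 121)
m = 6413/128 (m = (((-20 - 33)/((-2 - 6) - 24))*121)/4 = (-53/(-8 - 24)*121)/4 = (-53/(-32)*121)/4 = (-53*(-1/32)*121)/4 = ((53/32)*121)/4 = (1/4)*(6413/32) = 6413/128 ≈ 50.102)
m + q = 6413/128 + 373354 = 47795725/128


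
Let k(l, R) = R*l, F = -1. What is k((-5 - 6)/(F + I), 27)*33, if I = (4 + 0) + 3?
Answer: -3267/2 ≈ -1633.5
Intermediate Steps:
I = 7 (I = 4 + 3 = 7)
k((-5 - 6)/(F + I), 27)*33 = (27*((-5 - 6)/(-1 + 7)))*33 = (27*(-11/6))*33 = -99/2*33 = -3267/2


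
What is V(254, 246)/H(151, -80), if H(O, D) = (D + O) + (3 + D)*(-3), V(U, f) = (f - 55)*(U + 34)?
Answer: 27504/151 ≈ 182.15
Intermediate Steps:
V(U, f) = (-55 + f)*(34 + U)
H(O, D) = -9 + O - 2*D (H(O, D) = (D + O) + (-9 - 3*D) = -9 + O - 2*D)
V(254, 246)/H(151, -80) = (-1870 - 55*254 + 34*246 + 254*246)/(-9 + 151 - 2*(-80)) = (-1870 - 13970 + 8364 + 62484)/(-9 + 151 + 160) = 55008/302 = 55008*(1/302) = 27504/151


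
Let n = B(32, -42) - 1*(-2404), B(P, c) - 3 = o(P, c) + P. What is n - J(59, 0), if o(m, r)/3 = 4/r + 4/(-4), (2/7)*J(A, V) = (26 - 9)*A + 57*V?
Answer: -15047/14 ≈ -1074.8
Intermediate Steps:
J(A, V) = 119*A/2 + 399*V/2 (J(A, V) = 7*((26 - 9)*A + 57*V)/2 = 7*(17*A + 57*V)/2 = 119*A/2 + 399*V/2)
o(m, r) = -3 + 12/r (o(m, r) = 3*(4/r + 4/(-4)) = 3*(4/r + 4*(-¼)) = 3*(4/r - 1) = 3*(-1 + 4/r) = -3 + 12/r)
B(P, c) = P + 12/c (B(P, c) = 3 + ((-3 + 12/c) + P) = 3 + (-3 + P + 12/c) = P + 12/c)
n = 17050/7 (n = (32 + 12/(-42)) - 1*(-2404) = (32 + 12*(-1/42)) + 2404 = (32 - 2/7) + 2404 = 222/7 + 2404 = 17050/7 ≈ 2435.7)
n - J(59, 0) = 17050/7 - ((119/2)*59 + (399/2)*0) = 17050/7 - (7021/2 + 0) = 17050/7 - 1*7021/2 = 17050/7 - 7021/2 = -15047/14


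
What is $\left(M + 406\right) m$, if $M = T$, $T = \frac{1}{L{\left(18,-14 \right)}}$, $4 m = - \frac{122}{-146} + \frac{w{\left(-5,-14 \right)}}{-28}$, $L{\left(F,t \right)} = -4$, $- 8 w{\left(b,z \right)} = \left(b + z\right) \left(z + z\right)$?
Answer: $\frac{3043125}{9344} \approx 325.68$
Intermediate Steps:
$w{\left(b,z \right)} = - \frac{z \left(b + z\right)}{4}$ ($w{\left(b,z \right)} = - \frac{\left(b + z\right) \left(z + z\right)}{8} = - \frac{\left(b + z\right) 2 z}{8} = - \frac{2 z \left(b + z\right)}{8} = - \frac{z \left(b + z\right)}{4}$)
$m = \frac{1875}{2336}$ ($m = \frac{- \frac{122}{-146} + \frac{\left(- \frac{1}{4}\right) \left(-14\right) \left(-5 - 14\right)}{-28}}{4} = \frac{\left(-122\right) \left(- \frac{1}{146}\right) + \left(- \frac{1}{4}\right) \left(-14\right) \left(-19\right) \left(- \frac{1}{28}\right)}{4} = \frac{\frac{61}{73} - - \frac{19}{8}}{4} = \frac{\frac{61}{73} + \frac{19}{8}}{4} = \frac{1}{4} \cdot \frac{1875}{584} = \frac{1875}{2336} \approx 0.80265$)
$T = - \frac{1}{4}$ ($T = \frac{1}{-4} = - \frac{1}{4} \approx -0.25$)
$M = - \frac{1}{4} \approx -0.25$
$\left(M + 406\right) m = \left(- \frac{1}{4} + 406\right) \frac{1875}{2336} = \frac{1623}{4} \cdot \frac{1875}{2336} = \frac{3043125}{9344}$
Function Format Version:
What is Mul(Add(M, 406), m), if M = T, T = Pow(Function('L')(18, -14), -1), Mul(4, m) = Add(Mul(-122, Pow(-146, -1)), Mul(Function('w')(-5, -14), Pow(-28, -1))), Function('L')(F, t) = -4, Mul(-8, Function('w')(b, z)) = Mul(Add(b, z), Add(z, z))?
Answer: Rational(3043125, 9344) ≈ 325.68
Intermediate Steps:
Function('w')(b, z) = Mul(Rational(-1, 4), z, Add(b, z)) (Function('w')(b, z) = Mul(Rational(-1, 8), Mul(Add(b, z), Add(z, z))) = Mul(Rational(-1, 8), Mul(Add(b, z), Mul(2, z))) = Mul(Rational(-1, 8), Mul(2, z, Add(b, z))) = Mul(Rational(-1, 4), z, Add(b, z)))
m = Rational(1875, 2336) (m = Mul(Rational(1, 4), Add(Mul(-122, Pow(-146, -1)), Mul(Mul(Rational(-1, 4), -14, Add(-5, -14)), Pow(-28, -1)))) = Mul(Rational(1, 4), Add(Mul(-122, Rational(-1, 146)), Mul(Mul(Rational(-1, 4), -14, -19), Rational(-1, 28)))) = Mul(Rational(1, 4), Add(Rational(61, 73), Mul(Rational(-133, 2), Rational(-1, 28)))) = Mul(Rational(1, 4), Add(Rational(61, 73), Rational(19, 8))) = Mul(Rational(1, 4), Rational(1875, 584)) = Rational(1875, 2336) ≈ 0.80265)
T = Rational(-1, 4) (T = Pow(-4, -1) = Rational(-1, 4) ≈ -0.25000)
M = Rational(-1, 4) ≈ -0.25000
Mul(Add(M, 406), m) = Mul(Add(Rational(-1, 4), 406), Rational(1875, 2336)) = Mul(Rational(1623, 4), Rational(1875, 2336)) = Rational(3043125, 9344)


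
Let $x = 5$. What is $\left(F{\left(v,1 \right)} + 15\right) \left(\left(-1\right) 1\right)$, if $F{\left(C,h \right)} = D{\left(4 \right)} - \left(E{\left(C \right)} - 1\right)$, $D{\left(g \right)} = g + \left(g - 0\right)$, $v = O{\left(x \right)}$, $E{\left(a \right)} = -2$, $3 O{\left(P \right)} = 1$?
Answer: $-26$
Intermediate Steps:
$O{\left(P \right)} = \frac{1}{3}$ ($O{\left(P \right)} = \frac{1}{3} \cdot 1 = \frac{1}{3}$)
$v = \frac{1}{3} \approx 0.33333$
$D{\left(g \right)} = 2 g$ ($D{\left(g \right)} = g + \left(g + 0\right) = g + g = 2 g$)
$F{\left(C,h \right)} = 11$ ($F{\left(C,h \right)} = 2 \cdot 4 - \left(-2 - 1\right) = 8 - \left(-2 - 1\right) = 8 - -3 = 8 + 3 = 11$)
$\left(F{\left(v,1 \right)} + 15\right) \left(\left(-1\right) 1\right) = \left(11 + 15\right) \left(\left(-1\right) 1\right) = 26 \left(-1\right) = -26$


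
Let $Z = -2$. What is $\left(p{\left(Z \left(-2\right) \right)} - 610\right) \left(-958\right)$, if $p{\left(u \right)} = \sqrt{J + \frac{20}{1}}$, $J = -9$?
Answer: $584380 - 958 \sqrt{11} \approx 5.812 \cdot 10^{5}$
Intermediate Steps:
$p{\left(u \right)} = \sqrt{11}$ ($p{\left(u \right)} = \sqrt{-9 + \frac{20}{1}} = \sqrt{-9 + 20 \cdot 1} = \sqrt{-9 + 20} = \sqrt{11}$)
$\left(p{\left(Z \left(-2\right) \right)} - 610\right) \left(-958\right) = \left(\sqrt{11} - 610\right) \left(-958\right) = \left(-610 + \sqrt{11}\right) \left(-958\right) = 584380 - 958 \sqrt{11}$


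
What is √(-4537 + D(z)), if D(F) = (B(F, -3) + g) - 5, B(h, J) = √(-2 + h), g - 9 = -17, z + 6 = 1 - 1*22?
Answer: √(-4550 + I*√29) ≈ 0.0399 + 67.454*I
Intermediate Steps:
z = -27 (z = -6 + (1 - 1*22) = -6 + (1 - 22) = -6 - 21 = -27)
g = -8 (g = 9 - 17 = -8)
D(F) = -13 + √(-2 + F) (D(F) = (√(-2 + F) - 8) - 5 = (-8 + √(-2 + F)) - 5 = -13 + √(-2 + F))
√(-4537 + D(z)) = √(-4537 + (-13 + √(-2 - 27))) = √(-4537 + (-13 + √(-29))) = √(-4537 + (-13 + I*√29)) = √(-4550 + I*√29)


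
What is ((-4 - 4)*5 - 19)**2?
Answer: 3481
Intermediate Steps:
((-4 - 4)*5 - 19)**2 = (-8*5 - 19)**2 = (-40 - 19)**2 = (-59)**2 = 3481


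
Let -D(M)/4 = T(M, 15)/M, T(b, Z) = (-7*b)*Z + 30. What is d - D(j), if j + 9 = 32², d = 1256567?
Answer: 254997865/203 ≈ 1.2561e+6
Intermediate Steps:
j = 1015 (j = -9 + 32² = -9 + 1024 = 1015)
T(b, Z) = 30 - 7*Z*b (T(b, Z) = -7*Z*b + 30 = 30 - 7*Z*b)
D(M) = -4*(30 - 105*M)/M (D(M) = -4*(30 - 7*15*M)/M = -4*(30 - 105*M)/M)
d - D(j) = 1256567 - (420 - 120/1015) = 1256567 - (420 - 120*1/1015) = 1256567 - (420 - 24/203) = 1256567 - 1*85236/203 = 1256567 - 85236/203 = 254997865/203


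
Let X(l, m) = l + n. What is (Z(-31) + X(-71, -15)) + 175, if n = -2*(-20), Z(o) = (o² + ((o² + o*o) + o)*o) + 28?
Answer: -57488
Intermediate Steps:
Z(o) = 28 + o² + o*(o + 2*o²) (Z(o) = (o² + ((o² + o²) + o)*o) + 28 = (o² + (2*o² + o)*o) + 28 = (o² + (o + 2*o²)*o) + 28 = (o² + o*(o + 2*o²)) + 28 = 28 + o² + o*(o + 2*o²))
n = 40
X(l, m) = 40 + l (X(l, m) = l + 40 = 40 + l)
(Z(-31) + X(-71, -15)) + 175 = ((28 + 2*(-31)² + 2*(-31)³) + (40 - 71)) + 175 = ((28 + 2*961 + 2*(-29791)) - 31) + 175 = ((28 + 1922 - 59582) - 31) + 175 = (-57632 - 31) + 175 = -57663 + 175 = -57488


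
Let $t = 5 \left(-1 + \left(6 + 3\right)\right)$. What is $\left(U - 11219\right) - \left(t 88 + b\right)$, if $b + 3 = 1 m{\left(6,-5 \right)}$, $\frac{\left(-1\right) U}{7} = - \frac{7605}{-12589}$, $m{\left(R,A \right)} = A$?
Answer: $- \frac{185501794}{12589} \approx -14735.0$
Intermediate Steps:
$U = - \frac{53235}{12589}$ ($U = - 7 \left(- \frac{7605}{-12589}\right) = - 7 \left(\left(-7605\right) \left(- \frac{1}{12589}\right)\right) = \left(-7\right) \frac{7605}{12589} = - \frac{53235}{12589} \approx -4.2287$)
$b = -8$ ($b = -3 + 1 \left(-5\right) = -3 - 5 = -8$)
$t = 40$ ($t = 5 \left(-1 + 9\right) = 5 \cdot 8 = 40$)
$\left(U - 11219\right) - \left(t 88 + b\right) = \left(- \frac{53235}{12589} - 11219\right) - \left(40 \cdot 88 - 8\right) = - \frac{141289226}{12589} - \left(3520 - 8\right) = - \frac{141289226}{12589} - 3512 = - \frac{185501794}{12589}$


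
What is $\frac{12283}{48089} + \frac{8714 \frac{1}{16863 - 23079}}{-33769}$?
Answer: $\frac{1289360144489}{5047135406628} \approx 0.25546$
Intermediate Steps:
$\frac{12283}{48089} + \frac{8714 \frac{1}{16863 - 23079}}{-33769} = 12283 \cdot \frac{1}{48089} + \frac{8714}{-6216} \left(- \frac{1}{33769}\right) = \frac{12283}{48089} + 8714 \left(- \frac{1}{6216}\right) \left(- \frac{1}{33769}\right) = \frac{12283}{48089} - - \frac{4357}{104954052} = \frac{12283}{48089} + \frac{4357}{104954052} = \frac{1289360144489}{5047135406628}$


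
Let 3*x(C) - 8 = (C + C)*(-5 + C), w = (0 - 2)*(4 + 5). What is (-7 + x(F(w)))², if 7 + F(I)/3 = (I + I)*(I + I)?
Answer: 892138941003025/9 ≈ 9.9127e+13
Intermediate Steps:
w = -18 (w = -2*9 = -18)
F(I) = -21 + 12*I² (F(I) = -21 + 3*((I + I)*(I + I)) = -21 + 3*((2*I)*(2*I)) = -21 + 3*(4*I²) = -21 + 12*I²)
x(C) = 8/3 + 2*C*(-5 + C)/3 (x(C) = 8/3 + ((C + C)*(-5 + C))/3 = 8/3 + ((2*C)*(-5 + C))/3 = 8/3 + (2*C*(-5 + C))/3 = 8/3 + 2*C*(-5 + C)/3)
(-7 + x(F(w)))² = (-7 + (8/3 - 10*(-21 + 12*(-18)²)/3 + 2*(-21 + 12*(-18)²)²/3))² = (-7 + (8/3 - 10*(-21 + 12*324)/3 + 2*(-21 + 12*324)²/3))² = (-7 + (8/3 - 10*(-21 + 3888)/3 + 2*(-21 + 3888)²/3))² = (-7 + (8/3 - 10/3*3867 + (⅔)*3867²))² = (-7 + (8/3 - 12890 + (⅔)*14953689))² = (-7 + (8/3 - 12890 + 9969126))² = (-7 + 29868716/3)² = (29868695/3)² = 892138941003025/9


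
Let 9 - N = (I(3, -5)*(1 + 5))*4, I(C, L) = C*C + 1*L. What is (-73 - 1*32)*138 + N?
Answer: -14577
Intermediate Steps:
I(C, L) = L + C² (I(C, L) = C² + L = L + C²)
N = -87 (N = 9 - (-5 + 3²)*(1 + 5)*4 = 9 - (-5 + 9)*6*4 = 9 - 4*6*4 = 9 - 24*4 = 9 - 1*96 = 9 - 96 = -87)
(-73 - 1*32)*138 + N = (-73 - 1*32)*138 - 87 = (-73 - 32)*138 - 87 = -105*138 - 87 = -14490 - 87 = -14577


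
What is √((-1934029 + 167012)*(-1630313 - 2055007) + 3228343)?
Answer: √6512026318783 ≈ 2.5519e+6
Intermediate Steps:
√((-1934029 + 167012)*(-1630313 - 2055007) + 3228343) = √(-1767017*(-3685320) + 3228343) = √(6512023090440 + 3228343) = √6512026318783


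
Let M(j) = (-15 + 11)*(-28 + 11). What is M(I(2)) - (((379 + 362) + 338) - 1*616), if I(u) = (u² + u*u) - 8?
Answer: -395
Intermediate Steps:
I(u) = -8 + 2*u² (I(u) = (u² + u²) - 8 = 2*u² - 8 = -8 + 2*u²)
M(j) = 68 (M(j) = -4*(-17) = 68)
M(I(2)) - (((379 + 362) + 338) - 1*616) = 68 - (((379 + 362) + 338) - 1*616) = 68 - ((741 + 338) - 616) = 68 - (1079 - 616) = 68 - 1*463 = 68 - 463 = -395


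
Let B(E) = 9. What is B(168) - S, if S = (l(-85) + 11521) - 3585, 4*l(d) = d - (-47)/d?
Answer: -671977/85 ≈ -7905.6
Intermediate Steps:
l(d) = d/4 + 47/(4*d) (l(d) = (d - (-47)/d)/4 = (d + 47/d)/4 = d/4 + 47/(4*d))
S = 672742/85 (S = ((1/4)*(47 + (-85)**2)/(-85) + 11521) - 3585 = ((1/4)*(-1/85)*(47 + 7225) + 11521) - 3585 = ((1/4)*(-1/85)*7272 + 11521) - 3585 = (-1818/85 + 11521) - 3585 = 977467/85 - 3585 = 672742/85 ≈ 7914.6)
B(168) - S = 9 - 1*672742/85 = 9 - 672742/85 = -671977/85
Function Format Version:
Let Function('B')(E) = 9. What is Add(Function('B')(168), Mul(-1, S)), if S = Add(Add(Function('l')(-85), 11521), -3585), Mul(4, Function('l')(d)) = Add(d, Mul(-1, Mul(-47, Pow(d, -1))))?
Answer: Rational(-671977, 85) ≈ -7905.6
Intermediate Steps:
Function('l')(d) = Add(Mul(Rational(1, 4), d), Mul(Rational(47, 4), Pow(d, -1))) (Function('l')(d) = Mul(Rational(1, 4), Add(d, Mul(-1, Mul(-47, Pow(d, -1))))) = Mul(Rational(1, 4), Add(d, Mul(47, Pow(d, -1)))) = Add(Mul(Rational(1, 4), d), Mul(Rational(47, 4), Pow(d, -1))))
S = Rational(672742, 85) (S = Add(Add(Mul(Rational(1, 4), Pow(-85, -1), Add(47, Pow(-85, 2))), 11521), -3585) = Add(Add(Mul(Rational(1, 4), Rational(-1, 85), Add(47, 7225)), 11521), -3585) = Add(Add(Mul(Rational(1, 4), Rational(-1, 85), 7272), 11521), -3585) = Add(Add(Rational(-1818, 85), 11521), -3585) = Add(Rational(977467, 85), -3585) = Rational(672742, 85) ≈ 7914.6)
Add(Function('B')(168), Mul(-1, S)) = Add(9, Mul(-1, Rational(672742, 85))) = Add(9, Rational(-672742, 85)) = Rational(-671977, 85)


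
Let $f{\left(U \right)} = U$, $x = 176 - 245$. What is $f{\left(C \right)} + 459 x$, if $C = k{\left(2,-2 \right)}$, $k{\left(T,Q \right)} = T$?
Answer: $-31669$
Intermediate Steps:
$x = -69$ ($x = 176 - 245 = -69$)
$C = 2$
$f{\left(C \right)} + 459 x = 2 + 459 \left(-69\right) = 2 - 31671 = -31669$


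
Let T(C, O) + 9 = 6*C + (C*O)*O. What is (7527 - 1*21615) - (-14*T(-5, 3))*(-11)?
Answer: -1152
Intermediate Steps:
T(C, O) = -9 + 6*C + C*O² (T(C, O) = -9 + (6*C + (C*O)*O) = -9 + (6*C + C*O²) = -9 + 6*C + C*O²)
(7527 - 1*21615) - (-14*T(-5, 3))*(-11) = (7527 - 1*21615) - (-14*(-9 + 6*(-5) - 5*3²))*(-11) = (7527 - 21615) - (-14*(-9 - 30 - 5*9))*(-11) = -14088 - (-14*(-9 - 30 - 45))*(-11) = -14088 - (-14*(-84))*(-11) = -14088 - 1176*(-11) = -14088 - 1*(-12936) = -14088 + 12936 = -1152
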